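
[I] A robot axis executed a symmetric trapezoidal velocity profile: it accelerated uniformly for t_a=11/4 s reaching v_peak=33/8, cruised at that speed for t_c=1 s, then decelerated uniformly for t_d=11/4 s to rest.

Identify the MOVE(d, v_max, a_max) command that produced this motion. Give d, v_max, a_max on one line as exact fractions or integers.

d=495/32 v_max=33/8 a_max=3/2

a_max = (33/8)/(11/4) = 3/2
d_a = ½·33/8·11/4 = 363/64; d_c = 33/8·1 = 33/8
d = 2·363/64 + 33/8 = 495/32
t_c = 1 > 0 ⇒ limit active, v_max = 33/8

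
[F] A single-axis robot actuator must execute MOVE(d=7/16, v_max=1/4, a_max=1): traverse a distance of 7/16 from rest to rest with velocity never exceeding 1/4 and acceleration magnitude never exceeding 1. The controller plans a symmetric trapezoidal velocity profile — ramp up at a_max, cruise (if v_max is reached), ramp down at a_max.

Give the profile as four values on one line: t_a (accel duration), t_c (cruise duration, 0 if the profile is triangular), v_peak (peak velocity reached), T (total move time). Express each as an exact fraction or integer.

v_max²/a_max = (1/4)²/1 = 1/16
7/16 ≥ 1/16 so v_max reached
t_a = (1/4)/1 = 1/4; v_peak = 1/4
d_cruise = 7/16 − 1/16 = 3/8; t_c = (3/8)/(1/4) = 3/2
T = 2·1/4 + 3/2 = 2

t_a=1/4 t_c=3/2 v_peak=1/4 T=2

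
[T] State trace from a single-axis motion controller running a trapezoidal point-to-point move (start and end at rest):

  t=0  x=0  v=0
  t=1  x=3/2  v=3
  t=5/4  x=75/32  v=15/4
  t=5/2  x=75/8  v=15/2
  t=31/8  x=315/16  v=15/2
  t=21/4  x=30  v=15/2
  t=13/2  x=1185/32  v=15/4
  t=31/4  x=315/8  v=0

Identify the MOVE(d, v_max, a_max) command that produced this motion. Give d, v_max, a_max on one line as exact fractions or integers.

final state: t=31/4, x=315/8, v=0 → d = 315/8
a_max = (3−0)/(1−0) = 3
max v = 15/2 over t∈[5/2,21/4] → v_max = 15/2
check: 15/2·(5/2+11/4) = 315/8 ✓

d=315/8 v_max=15/2 a_max=3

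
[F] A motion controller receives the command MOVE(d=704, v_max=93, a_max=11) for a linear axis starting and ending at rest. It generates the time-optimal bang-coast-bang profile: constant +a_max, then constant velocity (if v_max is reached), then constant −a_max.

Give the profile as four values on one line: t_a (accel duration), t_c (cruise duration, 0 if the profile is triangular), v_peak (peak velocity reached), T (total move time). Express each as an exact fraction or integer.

vₘ²/aₘ = 93²/11 = 8649/11
704 < 8649/11 ⇒ no cruise
v_peak = √(704·11) = √7744 = 88
t_a = 88/11 = 8; t_c = 0
T = 2·8 = 16

t_a=8 t_c=0 v_peak=88 T=16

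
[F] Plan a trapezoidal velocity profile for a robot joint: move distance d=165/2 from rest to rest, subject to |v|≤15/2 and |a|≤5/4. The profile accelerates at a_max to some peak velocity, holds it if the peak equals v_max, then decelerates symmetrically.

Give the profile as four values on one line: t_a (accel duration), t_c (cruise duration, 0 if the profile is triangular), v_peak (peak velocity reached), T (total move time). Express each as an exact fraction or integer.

vₘ²/aₘ = (15/2)²/(5/4) = 45
165/2 ≥ 45 → trapezoidal
t_a = (15/2)/(5/4) = 6; v_peak = 15/2
d_cruise = 165/2 − 45 = 75/2; t_c = (75/2)/(15/2) = 5
T = 2·6 + 5 = 17

t_a=6 t_c=5 v_peak=15/2 T=17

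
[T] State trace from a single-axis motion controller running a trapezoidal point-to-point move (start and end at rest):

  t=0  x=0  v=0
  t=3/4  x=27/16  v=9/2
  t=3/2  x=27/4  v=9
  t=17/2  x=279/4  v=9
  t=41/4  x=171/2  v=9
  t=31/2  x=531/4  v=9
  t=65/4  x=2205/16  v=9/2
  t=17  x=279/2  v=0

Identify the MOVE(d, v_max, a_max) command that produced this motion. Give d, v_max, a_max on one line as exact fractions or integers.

final state: t=17, x=279/2, v=0 → d = 279/2
a_max = (9/2−0)/(3/4−0) = 6
max v = 9 over t∈[3/2,31/2] → v_max = 9
check: 9·(3/2+14) = 279/2 ✓

d=279/2 v_max=9 a_max=6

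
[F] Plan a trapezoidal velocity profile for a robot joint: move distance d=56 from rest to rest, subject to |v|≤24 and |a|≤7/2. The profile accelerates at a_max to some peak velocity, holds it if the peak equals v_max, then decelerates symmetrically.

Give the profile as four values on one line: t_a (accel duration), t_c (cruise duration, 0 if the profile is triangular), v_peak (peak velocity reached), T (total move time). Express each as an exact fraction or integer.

v_max²/a_max = 24²/(7/2) = 1152/7
56 < 1152/7 ⇒ no cruise
v_peak = √(56·7/2) = √196 = 14
t_a = 14/(7/2) = 4; t_c = 0
T = 2·4 = 8

t_a=4 t_c=0 v_peak=14 T=8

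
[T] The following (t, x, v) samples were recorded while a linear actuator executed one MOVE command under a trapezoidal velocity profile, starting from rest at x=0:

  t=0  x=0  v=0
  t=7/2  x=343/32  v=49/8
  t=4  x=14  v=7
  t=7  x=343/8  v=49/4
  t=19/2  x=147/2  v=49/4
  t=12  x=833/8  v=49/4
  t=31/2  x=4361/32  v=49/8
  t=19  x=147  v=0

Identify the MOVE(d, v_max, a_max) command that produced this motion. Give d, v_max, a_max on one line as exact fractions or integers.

final state: t=19, x=147, v=0 → d = 147
a_max = (49/8−0)/(7/2−0) = 7/4
max v = 49/4 over t∈[7,12] → v_max = 49/4
check: 49/4·(7+5) = 147 ✓

d=147 v_max=49/4 a_max=7/4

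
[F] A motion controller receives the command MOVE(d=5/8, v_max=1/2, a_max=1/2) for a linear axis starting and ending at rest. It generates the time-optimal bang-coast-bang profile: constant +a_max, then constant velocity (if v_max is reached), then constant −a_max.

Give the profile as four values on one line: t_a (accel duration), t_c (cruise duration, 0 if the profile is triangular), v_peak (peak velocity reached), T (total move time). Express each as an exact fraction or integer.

t_a=1 t_c=1/4 v_peak=1/2 T=9/4

vₘ²/aₘ = (1/2)²/(1/2) = 1/2
5/8 ≥ 1/2 so v_max reached
t_a = (1/2)/(1/2) = 1; v_peak = 1/2
d_cruise = 5/8 − 1/2 = 1/8; t_c = (1/8)/(1/2) = 1/4
T = 2·1 + 1/4 = 9/4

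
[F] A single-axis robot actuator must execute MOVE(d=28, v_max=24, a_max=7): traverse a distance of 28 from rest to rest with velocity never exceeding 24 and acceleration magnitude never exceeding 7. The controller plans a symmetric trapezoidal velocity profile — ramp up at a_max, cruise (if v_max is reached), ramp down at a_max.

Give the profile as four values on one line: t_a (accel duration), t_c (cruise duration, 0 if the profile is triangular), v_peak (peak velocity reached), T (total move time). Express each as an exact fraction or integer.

t_a=2 t_c=0 v_peak=14 T=4

vₘ²/aₘ = 24²/7 = 576/7
28 < 576/7 ⇒ no cruise
v_peak = √(28·7) = √196 = 14
t_a = 14/7 = 2; t_c = 0
T = 2·2 = 4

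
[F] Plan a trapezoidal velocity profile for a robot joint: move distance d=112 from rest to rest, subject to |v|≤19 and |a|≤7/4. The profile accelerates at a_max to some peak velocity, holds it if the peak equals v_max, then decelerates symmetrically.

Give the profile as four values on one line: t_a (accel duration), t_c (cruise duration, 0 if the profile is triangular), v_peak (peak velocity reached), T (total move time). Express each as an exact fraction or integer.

(v_max)²/a_max = 19²/(7/4) = 1444/7
112 < 1444/7 → triangular
v_peak = √(112·7/4) = √196 = 14
t_a = 14/(7/4) = 8; t_c = 0
T = 2·8 = 16

t_a=8 t_c=0 v_peak=14 T=16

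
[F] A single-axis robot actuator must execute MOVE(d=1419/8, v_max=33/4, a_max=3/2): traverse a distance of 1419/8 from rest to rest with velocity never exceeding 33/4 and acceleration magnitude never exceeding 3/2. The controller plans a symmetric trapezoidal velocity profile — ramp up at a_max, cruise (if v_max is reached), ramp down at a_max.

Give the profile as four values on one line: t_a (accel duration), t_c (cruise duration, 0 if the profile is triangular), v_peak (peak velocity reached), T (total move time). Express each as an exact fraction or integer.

v_max²/a_max = (33/4)²/(3/2) = 363/8
1419/8 ≥ 363/8 → trapezoidal
t_a = (33/4)/(3/2) = 11/2; v_peak = 33/4
d_cruise = 1419/8 − 363/8 = 132; t_c = 132/(33/4) = 16
T = 2·11/2 + 16 = 27

t_a=11/2 t_c=16 v_peak=33/4 T=27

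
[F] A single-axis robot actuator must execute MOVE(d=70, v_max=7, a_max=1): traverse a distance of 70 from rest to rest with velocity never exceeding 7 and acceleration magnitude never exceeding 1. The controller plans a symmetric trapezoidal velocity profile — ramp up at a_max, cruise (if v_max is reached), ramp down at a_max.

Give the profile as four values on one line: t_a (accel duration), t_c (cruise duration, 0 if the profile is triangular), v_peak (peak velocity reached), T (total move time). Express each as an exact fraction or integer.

t_a=7 t_c=3 v_peak=7 T=17

(v_max)²/a_max = 7²/1 = 49
70 ≥ 49 → trapezoidal
t_a = 7/1 = 7; v_peak = 7
d_cruise = 70 − 49 = 21; t_c = 21/7 = 3
T = 2·7 + 3 = 17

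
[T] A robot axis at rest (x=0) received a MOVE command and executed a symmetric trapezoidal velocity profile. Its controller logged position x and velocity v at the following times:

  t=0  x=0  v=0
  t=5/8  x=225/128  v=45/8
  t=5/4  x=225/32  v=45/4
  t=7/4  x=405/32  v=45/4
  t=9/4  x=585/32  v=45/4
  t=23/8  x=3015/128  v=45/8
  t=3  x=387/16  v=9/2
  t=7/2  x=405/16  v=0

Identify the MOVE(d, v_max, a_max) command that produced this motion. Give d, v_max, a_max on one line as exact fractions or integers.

d=405/16 v_max=45/4 a_max=9

final state: t=7/2, x=405/16, v=0 → d = 405/16
a_max = (45/8−0)/(5/8−0) = 9
max v = 45/4 over t∈[5/4,9/4] → v_max = 45/4
check: 45/4·(5/4+1) = 405/16 ✓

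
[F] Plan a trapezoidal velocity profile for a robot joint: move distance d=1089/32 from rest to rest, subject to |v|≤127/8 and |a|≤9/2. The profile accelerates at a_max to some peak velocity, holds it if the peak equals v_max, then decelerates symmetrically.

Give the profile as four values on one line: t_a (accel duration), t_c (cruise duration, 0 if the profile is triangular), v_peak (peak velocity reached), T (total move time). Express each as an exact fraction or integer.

t_a=11/4 t_c=0 v_peak=99/8 T=11/2

vₘ²/aₘ = (127/8)²/(9/2) = 16129/288
1089/32 < 16129/288 so t_c = 0
v_peak = √(1089/32·9/2) = √(9801/64) = 99/8
t_a = (99/8)/(9/2) = 11/4; t_c = 0
T = 2·11/4 = 11/2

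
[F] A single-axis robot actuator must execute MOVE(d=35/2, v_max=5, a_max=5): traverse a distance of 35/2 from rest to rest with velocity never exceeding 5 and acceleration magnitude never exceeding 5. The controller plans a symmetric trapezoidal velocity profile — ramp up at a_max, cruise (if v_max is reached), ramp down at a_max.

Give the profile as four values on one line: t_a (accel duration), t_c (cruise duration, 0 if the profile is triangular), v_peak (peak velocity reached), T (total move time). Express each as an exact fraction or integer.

t_a=1 t_c=5/2 v_peak=5 T=9/2

v_max²/a_max = 5²/5 = 5
35/2 ≥ 5 → trapezoidal
t_a = 5/5 = 1; v_peak = 5
d_cruise = 35/2 − 5 = 25/2; t_c = (25/2)/5 = 5/2
T = 2·1 + 5/2 = 9/2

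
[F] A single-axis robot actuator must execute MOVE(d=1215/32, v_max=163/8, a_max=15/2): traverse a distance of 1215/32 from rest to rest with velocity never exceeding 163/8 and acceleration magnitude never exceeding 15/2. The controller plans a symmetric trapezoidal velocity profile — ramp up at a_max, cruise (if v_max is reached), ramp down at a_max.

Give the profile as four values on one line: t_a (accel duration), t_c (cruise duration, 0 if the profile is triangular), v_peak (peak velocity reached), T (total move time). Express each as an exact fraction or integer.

v_max²/a_max = (163/8)²/(15/2) = 26569/480
1215/32 < 26569/480 so t_c = 0
v_peak = √(1215/32·15/2) = √(18225/64) = 135/8
t_a = (135/8)/(15/2) = 9/4; t_c = 0
T = 2·9/4 = 9/2

t_a=9/4 t_c=0 v_peak=135/8 T=9/2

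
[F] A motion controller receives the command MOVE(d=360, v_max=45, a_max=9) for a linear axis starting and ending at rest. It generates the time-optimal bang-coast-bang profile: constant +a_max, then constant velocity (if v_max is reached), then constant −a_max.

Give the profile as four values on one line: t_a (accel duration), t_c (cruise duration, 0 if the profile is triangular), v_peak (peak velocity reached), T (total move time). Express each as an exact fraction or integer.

(v_max)²/a_max = 45²/9 = 225
360 ≥ 225 so v_max reached
t_a = 45/9 = 5; v_peak = 45
d_cruise = 360 − 225 = 135; t_c = 135/45 = 3
T = 2·5 + 3 = 13

t_a=5 t_c=3 v_peak=45 T=13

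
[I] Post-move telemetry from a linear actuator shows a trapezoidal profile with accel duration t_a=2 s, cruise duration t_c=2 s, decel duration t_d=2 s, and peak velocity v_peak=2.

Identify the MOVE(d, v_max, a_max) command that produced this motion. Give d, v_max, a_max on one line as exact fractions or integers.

a_max = 2/2 = 1
d_a = ½·2·2 = 2; d_c = 2·2 = 4
d = 2·2 + 4 = 8
t_c = 2 > 0 ⇒ limit active, v_max = 2

d=8 v_max=2 a_max=1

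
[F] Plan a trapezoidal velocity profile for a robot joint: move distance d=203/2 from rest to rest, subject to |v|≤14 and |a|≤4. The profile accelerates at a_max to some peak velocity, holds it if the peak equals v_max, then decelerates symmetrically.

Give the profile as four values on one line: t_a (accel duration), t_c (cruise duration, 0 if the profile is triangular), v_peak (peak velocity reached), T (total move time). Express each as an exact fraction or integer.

vₘ²/aₘ = 14²/4 = 49
203/2 ≥ 49 → trapezoidal
t_a = 14/4 = 7/2; v_peak = 14
d_cruise = 203/2 − 49 = 105/2; t_c = (105/2)/14 = 15/4
T = 2·7/2 + 15/4 = 43/4

t_a=7/2 t_c=15/4 v_peak=14 T=43/4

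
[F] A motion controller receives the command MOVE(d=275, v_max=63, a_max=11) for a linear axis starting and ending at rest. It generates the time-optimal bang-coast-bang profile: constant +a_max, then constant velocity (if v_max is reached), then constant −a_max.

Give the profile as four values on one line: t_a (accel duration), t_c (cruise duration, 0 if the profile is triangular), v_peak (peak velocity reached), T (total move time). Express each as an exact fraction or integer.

t_a=5 t_c=0 v_peak=55 T=10

v_max²/a_max = 63²/11 = 3969/11
275 < 3969/11 so t_c = 0
v_peak = √(275·11) = √3025 = 55
t_a = 55/11 = 5; t_c = 0
T = 2·5 = 10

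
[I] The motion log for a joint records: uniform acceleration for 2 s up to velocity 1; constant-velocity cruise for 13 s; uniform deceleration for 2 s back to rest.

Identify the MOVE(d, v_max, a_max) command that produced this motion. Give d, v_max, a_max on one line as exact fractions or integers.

a_max = 1/2
d_a = ½·1·2 = 1; d_c = 1·13 = 13
d = 2·1 + 13 = 15
t_c = 13 > 0 ⇒ limit active, v_max = 1

d=15 v_max=1 a_max=1/2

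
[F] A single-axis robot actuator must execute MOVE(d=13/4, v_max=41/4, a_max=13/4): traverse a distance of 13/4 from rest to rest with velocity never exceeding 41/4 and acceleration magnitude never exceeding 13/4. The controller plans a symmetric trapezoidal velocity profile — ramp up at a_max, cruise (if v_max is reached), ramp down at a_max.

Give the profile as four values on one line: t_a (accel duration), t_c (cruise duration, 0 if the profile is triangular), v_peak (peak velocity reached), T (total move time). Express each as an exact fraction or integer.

vₘ²/aₘ = (41/4)²/(13/4) = 1681/52
13/4 < 1681/52 ⇒ no cruise
v_peak = √(13/4·13/4) = √(169/16) = 13/4
t_a = (13/4)/(13/4) = 1; t_c = 0
T = 2·1 = 2

t_a=1 t_c=0 v_peak=13/4 T=2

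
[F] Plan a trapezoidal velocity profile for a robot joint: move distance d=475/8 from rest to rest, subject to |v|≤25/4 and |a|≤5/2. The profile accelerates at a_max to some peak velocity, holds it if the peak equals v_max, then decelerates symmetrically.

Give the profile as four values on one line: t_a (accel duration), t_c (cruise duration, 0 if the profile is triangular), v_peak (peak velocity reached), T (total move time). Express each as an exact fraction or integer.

vₘ²/aₘ = (25/4)²/(5/2) = 125/8
475/8 ≥ 125/8 → trapezoidal
t_a = (25/4)/(5/2) = 5/2; v_peak = 25/4
d_cruise = 475/8 − 125/8 = 175/4; t_c = (175/4)/(25/4) = 7
T = 2·5/2 + 7 = 12

t_a=5/2 t_c=7 v_peak=25/4 T=12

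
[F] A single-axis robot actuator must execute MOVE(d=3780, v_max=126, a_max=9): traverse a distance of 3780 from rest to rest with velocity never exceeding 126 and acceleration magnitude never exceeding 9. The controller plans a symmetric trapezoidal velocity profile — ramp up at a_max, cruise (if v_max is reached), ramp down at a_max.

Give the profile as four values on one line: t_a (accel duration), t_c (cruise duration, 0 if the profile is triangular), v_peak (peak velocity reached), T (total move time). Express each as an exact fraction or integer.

v_max²/a_max = 126²/9 = 1764
3780 ≥ 1764 ⇒ cruise phase
t_a = 126/9 = 14; v_peak = 126
d_cruise = 3780 − 1764 = 2016; t_c = 2016/126 = 16
T = 2·14 + 16 = 44

t_a=14 t_c=16 v_peak=126 T=44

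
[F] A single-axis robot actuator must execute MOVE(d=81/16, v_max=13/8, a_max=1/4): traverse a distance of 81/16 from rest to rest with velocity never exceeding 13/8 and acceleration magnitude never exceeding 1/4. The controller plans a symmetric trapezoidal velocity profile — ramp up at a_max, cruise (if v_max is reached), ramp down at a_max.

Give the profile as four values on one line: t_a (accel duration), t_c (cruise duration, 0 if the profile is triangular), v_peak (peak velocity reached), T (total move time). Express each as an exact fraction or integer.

t_a=9/2 t_c=0 v_peak=9/8 T=9

(v_max)²/a_max = (13/8)²/(1/4) = 169/16
81/16 < 169/16 so t_c = 0
v_peak = √(81/16·1/4) = √(81/64) = 9/8
t_a = (9/8)/(1/4) = 9/2; t_c = 0
T = 2·9/2 = 9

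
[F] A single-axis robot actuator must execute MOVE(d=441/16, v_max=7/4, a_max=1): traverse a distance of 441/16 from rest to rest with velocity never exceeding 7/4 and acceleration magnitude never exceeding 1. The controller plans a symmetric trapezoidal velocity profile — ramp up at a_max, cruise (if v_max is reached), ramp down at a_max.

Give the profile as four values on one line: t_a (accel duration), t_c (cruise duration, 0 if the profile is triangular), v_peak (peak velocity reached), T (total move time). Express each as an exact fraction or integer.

(v_max)²/a_max = (7/4)²/1 = 49/16
441/16 ≥ 49/16 ⇒ cruise phase
t_a = (7/4)/1 = 7/4; v_peak = 7/4
d_cruise = 441/16 − 49/16 = 49/2; t_c = (49/2)/(7/4) = 14
T = 2·7/4 + 14 = 35/2

t_a=7/4 t_c=14 v_peak=7/4 T=35/2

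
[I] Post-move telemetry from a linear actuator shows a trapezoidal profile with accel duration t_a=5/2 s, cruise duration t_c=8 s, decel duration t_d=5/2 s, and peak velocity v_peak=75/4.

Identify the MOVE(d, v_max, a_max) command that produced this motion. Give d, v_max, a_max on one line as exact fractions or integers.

d=1575/8 v_max=75/4 a_max=15/2

a_max = (75/4)/(5/2) = 15/2
d_a = ½·75/4·5/2 = 375/16; d_c = 75/4·8 = 150
d = 2·375/16 + 150 = 1575/8
t_c = 8 > 0 → v_max = v_peak = 75/4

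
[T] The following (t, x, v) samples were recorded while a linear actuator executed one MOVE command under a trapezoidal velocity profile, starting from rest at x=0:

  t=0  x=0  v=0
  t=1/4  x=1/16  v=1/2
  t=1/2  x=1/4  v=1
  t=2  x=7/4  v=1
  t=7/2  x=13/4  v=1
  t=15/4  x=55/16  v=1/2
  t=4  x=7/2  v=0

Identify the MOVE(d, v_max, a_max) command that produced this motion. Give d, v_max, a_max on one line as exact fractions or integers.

d=7/2 v_max=1 a_max=2

final state: t=4, x=7/2, v=0 → d = 7/2
a_max = (1/2−0)/(1/4−0) = 2
max v = 1 over t∈[1/2,7/2] → v_max = 1
check: 1·(1/2+3) = 7/2 ✓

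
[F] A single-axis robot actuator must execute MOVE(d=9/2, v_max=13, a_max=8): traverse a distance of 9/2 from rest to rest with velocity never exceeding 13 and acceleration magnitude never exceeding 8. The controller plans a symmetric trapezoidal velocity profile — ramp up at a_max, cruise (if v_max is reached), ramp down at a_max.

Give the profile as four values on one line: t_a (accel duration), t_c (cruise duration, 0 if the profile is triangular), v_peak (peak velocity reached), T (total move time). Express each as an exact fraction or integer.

t_a=3/4 t_c=0 v_peak=6 T=3/2

v_max²/a_max = 13²/8 = 169/8
9/2 < 169/8 so t_c = 0
v_peak = √(9/2·8) = √36 = 6
t_a = 6/8 = 3/4; t_c = 0
T = 2·3/4 = 3/2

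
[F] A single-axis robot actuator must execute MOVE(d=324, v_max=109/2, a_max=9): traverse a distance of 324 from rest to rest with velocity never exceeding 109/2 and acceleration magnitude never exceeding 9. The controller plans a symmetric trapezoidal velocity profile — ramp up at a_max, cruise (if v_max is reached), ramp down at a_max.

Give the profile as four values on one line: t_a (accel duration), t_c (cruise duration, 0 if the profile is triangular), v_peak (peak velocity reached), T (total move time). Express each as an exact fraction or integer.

t_a=6 t_c=0 v_peak=54 T=12

(v_max)²/a_max = (109/2)²/9 = 11881/36
324 < 11881/36 ⇒ no cruise
v_peak = √(324·9) = √2916 = 54
t_a = 54/9 = 6; t_c = 0
T = 2·6 = 12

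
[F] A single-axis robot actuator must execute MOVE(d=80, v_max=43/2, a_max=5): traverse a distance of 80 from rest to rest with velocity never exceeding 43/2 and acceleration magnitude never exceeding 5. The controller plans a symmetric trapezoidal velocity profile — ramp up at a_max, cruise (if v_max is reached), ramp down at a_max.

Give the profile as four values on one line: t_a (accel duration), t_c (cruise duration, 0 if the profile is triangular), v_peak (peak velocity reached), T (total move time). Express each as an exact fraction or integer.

t_a=4 t_c=0 v_peak=20 T=8

v_max²/a_max = (43/2)²/5 = 1849/20
80 < 1849/20 → triangular
v_peak = √(80·5) = √400 = 20
t_a = 20/5 = 4; t_c = 0
T = 2·4 = 8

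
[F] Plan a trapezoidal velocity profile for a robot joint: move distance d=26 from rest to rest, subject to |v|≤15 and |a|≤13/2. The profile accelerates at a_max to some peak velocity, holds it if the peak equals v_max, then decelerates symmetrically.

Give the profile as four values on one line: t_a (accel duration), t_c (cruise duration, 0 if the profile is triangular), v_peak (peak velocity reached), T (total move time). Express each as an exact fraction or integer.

(v_max)²/a_max = 15²/(13/2) = 450/13
26 < 450/13 → triangular
v_peak = √(26·13/2) = √169 = 13
t_a = 13/(13/2) = 2; t_c = 0
T = 2·2 = 4

t_a=2 t_c=0 v_peak=13 T=4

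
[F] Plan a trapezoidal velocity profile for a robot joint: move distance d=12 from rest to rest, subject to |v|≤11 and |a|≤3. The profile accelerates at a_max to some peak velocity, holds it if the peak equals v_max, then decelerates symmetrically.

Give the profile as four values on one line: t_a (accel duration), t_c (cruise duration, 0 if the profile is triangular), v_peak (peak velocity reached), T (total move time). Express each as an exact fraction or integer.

vₘ²/aₘ = 11²/3 = 121/3
12 < 121/3 → triangular
v_peak = √(12·3) = √36 = 6
t_a = 6/3 = 2; t_c = 0
T = 2·2 = 4

t_a=2 t_c=0 v_peak=6 T=4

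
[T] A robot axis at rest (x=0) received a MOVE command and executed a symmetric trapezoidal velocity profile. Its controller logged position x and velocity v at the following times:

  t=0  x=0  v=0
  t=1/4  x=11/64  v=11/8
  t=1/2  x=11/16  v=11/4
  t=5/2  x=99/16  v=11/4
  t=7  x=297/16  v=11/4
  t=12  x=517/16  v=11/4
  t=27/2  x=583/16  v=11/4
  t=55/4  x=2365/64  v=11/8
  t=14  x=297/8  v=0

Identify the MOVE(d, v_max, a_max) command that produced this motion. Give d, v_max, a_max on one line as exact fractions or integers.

final state: t=14, x=297/8, v=0 → d = 297/8
a_max = (11/8−0)/(1/4−0) = 11/2
max v = 11/4 over t∈[1/2,27/2] → v_max = 11/4
check: 11/4·(1/2+13) = 297/8 ✓

d=297/8 v_max=11/4 a_max=11/2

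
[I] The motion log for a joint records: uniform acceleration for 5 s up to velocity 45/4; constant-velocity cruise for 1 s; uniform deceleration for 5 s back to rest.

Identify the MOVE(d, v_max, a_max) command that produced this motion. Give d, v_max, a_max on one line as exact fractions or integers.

a_max = (45/4)/5 = 9/4
d_a = ½·45/4·5 = 225/8; d_c = 45/4·1 = 45/4
d = 2·225/8 + 45/4 = 135/2
t_c = 1 > 0 → v_max = v_peak = 45/4

d=135/2 v_max=45/4 a_max=9/4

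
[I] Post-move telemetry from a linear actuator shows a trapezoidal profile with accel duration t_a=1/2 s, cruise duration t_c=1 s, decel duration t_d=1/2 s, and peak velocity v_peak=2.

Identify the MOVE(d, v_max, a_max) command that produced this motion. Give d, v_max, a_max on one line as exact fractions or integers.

a_max = 2/(1/2) = 4
d_a = ½·2·1/2 = 1/2; d_c = 2·1 = 2
d = 2·1/2 + 2 = 3
t_c = 1 > 0 → v_max = v_peak = 2

d=3 v_max=2 a_max=4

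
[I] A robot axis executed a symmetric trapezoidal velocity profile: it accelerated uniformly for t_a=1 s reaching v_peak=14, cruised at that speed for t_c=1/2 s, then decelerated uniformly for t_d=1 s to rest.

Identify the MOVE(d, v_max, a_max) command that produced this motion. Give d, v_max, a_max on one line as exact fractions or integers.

d=21 v_max=14 a_max=14

a_max = 14/1 = 14
d_a = ½·14·1 = 7; d_c = 14·1/2 = 7
d = 2·7 + 7 = 21
t_c = 1/2 > 0 so v_max = 14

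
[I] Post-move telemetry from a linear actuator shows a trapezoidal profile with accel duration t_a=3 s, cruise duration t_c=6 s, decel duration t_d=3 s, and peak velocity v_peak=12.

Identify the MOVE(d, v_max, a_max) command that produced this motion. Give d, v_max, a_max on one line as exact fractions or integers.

a_max = 12/3 = 4
d_a = ½·12·3 = 18; d_c = 12·6 = 72
d = 2·18 + 72 = 108
t_c = 6 > 0 ⇒ limit active, v_max = 12

d=108 v_max=12 a_max=4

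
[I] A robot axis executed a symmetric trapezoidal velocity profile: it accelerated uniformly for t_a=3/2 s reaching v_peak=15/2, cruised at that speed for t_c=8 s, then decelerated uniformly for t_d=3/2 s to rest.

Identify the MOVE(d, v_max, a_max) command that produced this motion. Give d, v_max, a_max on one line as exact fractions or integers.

a_max = (15/2)/(3/2) = 5
d_a = ½·15/2·3/2 = 45/8; d_c = 15/2·8 = 60
d = 2·45/8 + 60 = 285/4
t_c = 8 > 0 ⇒ limit active, v_max = 15/2

d=285/4 v_max=15/2 a_max=5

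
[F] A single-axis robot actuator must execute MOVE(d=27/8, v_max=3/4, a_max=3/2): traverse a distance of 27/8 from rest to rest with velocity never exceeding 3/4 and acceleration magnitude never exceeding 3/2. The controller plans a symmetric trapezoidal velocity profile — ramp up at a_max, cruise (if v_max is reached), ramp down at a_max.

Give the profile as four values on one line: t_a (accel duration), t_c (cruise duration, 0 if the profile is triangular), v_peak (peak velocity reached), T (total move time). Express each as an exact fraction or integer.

t_a=1/2 t_c=4 v_peak=3/4 T=5

v_max²/a_max = (3/4)²/(3/2) = 3/8
27/8 ≥ 3/8 so v_max reached
t_a = (3/4)/(3/2) = 1/2; v_peak = 3/4
d_cruise = 27/8 − 3/8 = 3; t_c = 3/(3/4) = 4
T = 2·1/2 + 4 = 5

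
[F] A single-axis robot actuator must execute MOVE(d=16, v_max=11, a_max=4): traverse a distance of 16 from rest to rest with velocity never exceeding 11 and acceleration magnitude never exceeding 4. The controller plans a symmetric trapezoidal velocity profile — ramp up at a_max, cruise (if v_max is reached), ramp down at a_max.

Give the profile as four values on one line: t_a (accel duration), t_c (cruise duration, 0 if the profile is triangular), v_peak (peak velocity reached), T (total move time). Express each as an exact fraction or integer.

v_max²/a_max = 11²/4 = 121/4
16 < 121/4 ⇒ no cruise
v_peak = √(16·4) = √64 = 8
t_a = 8/4 = 2; t_c = 0
T = 2·2 = 4

t_a=2 t_c=0 v_peak=8 T=4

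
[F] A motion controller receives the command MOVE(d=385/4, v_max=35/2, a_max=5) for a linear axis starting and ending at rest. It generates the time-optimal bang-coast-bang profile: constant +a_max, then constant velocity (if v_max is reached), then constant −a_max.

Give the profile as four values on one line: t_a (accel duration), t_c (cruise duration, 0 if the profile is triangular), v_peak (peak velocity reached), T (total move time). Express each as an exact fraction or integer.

(v_max)²/a_max = (35/2)²/5 = 245/4
385/4 ≥ 245/4 → trapezoidal
t_a = (35/2)/5 = 7/2; v_peak = 35/2
d_cruise = 385/4 − 245/4 = 35; t_c = 35/(35/2) = 2
T = 2·7/2 + 2 = 9

t_a=7/2 t_c=2 v_peak=35/2 T=9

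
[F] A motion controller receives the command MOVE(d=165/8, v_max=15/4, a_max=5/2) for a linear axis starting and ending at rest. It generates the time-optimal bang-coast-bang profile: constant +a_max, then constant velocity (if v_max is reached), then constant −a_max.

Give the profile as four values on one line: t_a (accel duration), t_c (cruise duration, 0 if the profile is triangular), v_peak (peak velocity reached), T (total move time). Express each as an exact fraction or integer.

vₘ²/aₘ = (15/4)²/(5/2) = 45/8
165/8 ≥ 45/8 so v_max reached
t_a = (15/4)/(5/2) = 3/2; v_peak = 15/4
d_cruise = 165/8 − 45/8 = 15; t_c = 15/(15/4) = 4
T = 2·3/2 + 4 = 7

t_a=3/2 t_c=4 v_peak=15/4 T=7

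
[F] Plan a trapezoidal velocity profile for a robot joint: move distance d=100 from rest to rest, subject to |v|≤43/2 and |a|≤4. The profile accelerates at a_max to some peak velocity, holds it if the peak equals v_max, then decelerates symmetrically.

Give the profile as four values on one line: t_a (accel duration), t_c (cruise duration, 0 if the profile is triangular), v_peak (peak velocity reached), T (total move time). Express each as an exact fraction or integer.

vₘ²/aₘ = (43/2)²/4 = 1849/16
100 < 1849/16 ⇒ no cruise
v_peak = √(100·4) = √400 = 20
t_a = 20/4 = 5; t_c = 0
T = 2·5 = 10

t_a=5 t_c=0 v_peak=20 T=10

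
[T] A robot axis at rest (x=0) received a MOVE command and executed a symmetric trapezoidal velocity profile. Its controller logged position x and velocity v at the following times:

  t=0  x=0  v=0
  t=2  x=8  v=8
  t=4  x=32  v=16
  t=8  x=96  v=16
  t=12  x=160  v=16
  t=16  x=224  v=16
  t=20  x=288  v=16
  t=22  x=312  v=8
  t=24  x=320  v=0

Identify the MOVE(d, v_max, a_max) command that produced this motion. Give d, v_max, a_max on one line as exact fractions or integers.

final state: t=24, x=320, v=0 → d = 320
a_max = (8−0)/(2−0) = 4
max v = 16 over t∈[4,20] → v_max = 16
check: 16·(4+16) = 320 ✓

d=320 v_max=16 a_max=4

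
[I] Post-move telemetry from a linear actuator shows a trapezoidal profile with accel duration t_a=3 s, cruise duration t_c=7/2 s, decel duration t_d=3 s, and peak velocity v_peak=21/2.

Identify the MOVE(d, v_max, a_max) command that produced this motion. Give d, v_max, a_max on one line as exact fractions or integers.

d=273/4 v_max=21/2 a_max=7/2

a_max = (21/2)/3 = 7/2
d_a = ½·21/2·3 = 63/4; d_c = 21/2·7/2 = 147/4
d = 2·63/4 + 147/4 = 273/4
t_c = 7/2 > 0 so v_max = 21/2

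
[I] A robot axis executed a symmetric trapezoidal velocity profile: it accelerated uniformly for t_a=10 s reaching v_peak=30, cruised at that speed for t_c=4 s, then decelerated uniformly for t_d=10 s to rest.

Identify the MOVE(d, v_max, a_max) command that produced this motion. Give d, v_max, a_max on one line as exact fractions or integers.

d=420 v_max=30 a_max=3

a_max = 30/10 = 3
d_a = ½·30·10 = 150; d_c = 30·4 = 120
d = 2·150 + 120 = 420
t_c = 4 > 0 → v_max = v_peak = 30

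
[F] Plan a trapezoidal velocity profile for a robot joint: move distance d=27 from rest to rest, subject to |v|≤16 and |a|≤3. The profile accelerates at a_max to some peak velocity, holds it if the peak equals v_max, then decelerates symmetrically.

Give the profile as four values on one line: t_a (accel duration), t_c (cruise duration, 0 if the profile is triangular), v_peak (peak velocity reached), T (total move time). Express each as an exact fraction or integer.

vₘ²/aₘ = 16²/3 = 256/3
27 < 256/3 ⇒ no cruise
v_peak = √(27·3) = √81 = 9
t_a = 9/3 = 3; t_c = 0
T = 2·3 = 6

t_a=3 t_c=0 v_peak=9 T=6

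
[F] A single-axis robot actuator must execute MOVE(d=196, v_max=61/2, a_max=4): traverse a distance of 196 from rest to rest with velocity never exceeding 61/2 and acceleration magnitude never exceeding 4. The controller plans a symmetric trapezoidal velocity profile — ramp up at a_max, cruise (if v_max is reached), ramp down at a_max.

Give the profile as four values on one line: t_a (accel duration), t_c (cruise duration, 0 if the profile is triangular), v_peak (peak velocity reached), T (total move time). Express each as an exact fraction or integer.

t_a=7 t_c=0 v_peak=28 T=14

vₘ²/aₘ = (61/2)²/4 = 3721/16
196 < 3721/16 ⇒ no cruise
v_peak = √(196·4) = √784 = 28
t_a = 28/4 = 7; t_c = 0
T = 2·7 = 14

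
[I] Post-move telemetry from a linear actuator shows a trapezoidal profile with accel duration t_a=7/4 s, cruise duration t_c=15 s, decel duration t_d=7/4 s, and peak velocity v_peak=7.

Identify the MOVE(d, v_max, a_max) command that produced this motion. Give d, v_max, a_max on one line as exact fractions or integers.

a_max = 7/(7/4) = 4
d_a = ½·7·7/4 = 49/8; d_c = 7·15 = 105
d = 2·49/8 + 105 = 469/4
t_c = 15 > 0 ⇒ limit active, v_max = 7

d=469/4 v_max=7 a_max=4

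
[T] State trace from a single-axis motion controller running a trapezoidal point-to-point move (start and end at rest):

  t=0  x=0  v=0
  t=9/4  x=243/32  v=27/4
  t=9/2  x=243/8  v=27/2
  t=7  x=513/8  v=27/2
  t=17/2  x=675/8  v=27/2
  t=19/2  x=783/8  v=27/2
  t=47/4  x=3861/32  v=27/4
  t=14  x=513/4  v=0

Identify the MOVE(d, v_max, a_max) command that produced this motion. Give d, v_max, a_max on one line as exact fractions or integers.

final state: t=14, x=513/4, v=0 → d = 513/4
a_max = (27/4−0)/(9/4−0) = 3
max v = 27/2 over t∈[9/2,19/2] → v_max = 27/2
check: 27/2·(9/2+5) = 513/4 ✓

d=513/4 v_max=27/2 a_max=3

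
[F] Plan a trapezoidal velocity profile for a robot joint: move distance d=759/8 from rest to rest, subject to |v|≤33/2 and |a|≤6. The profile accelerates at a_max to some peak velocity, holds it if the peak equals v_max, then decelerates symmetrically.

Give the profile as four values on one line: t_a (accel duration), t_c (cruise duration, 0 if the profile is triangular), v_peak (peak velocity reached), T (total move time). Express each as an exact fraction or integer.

vₘ²/aₘ = (33/2)²/6 = 363/8
759/8 ≥ 363/8 → trapezoidal
t_a = (33/2)/6 = 11/4; v_peak = 33/2
d_cruise = 759/8 − 363/8 = 99/2; t_c = (99/2)/(33/2) = 3
T = 2·11/4 + 3 = 17/2

t_a=11/4 t_c=3 v_peak=33/2 T=17/2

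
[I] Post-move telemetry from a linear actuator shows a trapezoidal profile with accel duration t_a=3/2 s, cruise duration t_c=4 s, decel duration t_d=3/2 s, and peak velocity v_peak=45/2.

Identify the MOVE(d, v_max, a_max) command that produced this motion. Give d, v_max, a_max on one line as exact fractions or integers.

d=495/4 v_max=45/2 a_max=15

a_max = (45/2)/(3/2) = 15
d_a = ½·45/2·3/2 = 135/8; d_c = 45/2·4 = 90
d = 2·135/8 + 90 = 495/4
t_c = 4 > 0 → v_max = v_peak = 45/2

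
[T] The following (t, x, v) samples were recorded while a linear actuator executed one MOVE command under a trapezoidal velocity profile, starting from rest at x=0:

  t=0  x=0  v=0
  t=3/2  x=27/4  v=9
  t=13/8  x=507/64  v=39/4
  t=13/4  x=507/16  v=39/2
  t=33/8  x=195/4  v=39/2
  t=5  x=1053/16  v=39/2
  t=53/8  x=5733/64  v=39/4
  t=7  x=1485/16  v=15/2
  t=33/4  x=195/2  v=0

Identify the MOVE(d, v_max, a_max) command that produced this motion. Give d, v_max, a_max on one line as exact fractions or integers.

final state: t=33/4, x=195/2, v=0 → d = 195/2
a_max = (9−0)/(3/2−0) = 6
max v = 39/2 over t∈[13/4,5] → v_max = 39/2
check: 39/2·(13/4+7/4) = 195/2 ✓

d=195/2 v_max=39/2 a_max=6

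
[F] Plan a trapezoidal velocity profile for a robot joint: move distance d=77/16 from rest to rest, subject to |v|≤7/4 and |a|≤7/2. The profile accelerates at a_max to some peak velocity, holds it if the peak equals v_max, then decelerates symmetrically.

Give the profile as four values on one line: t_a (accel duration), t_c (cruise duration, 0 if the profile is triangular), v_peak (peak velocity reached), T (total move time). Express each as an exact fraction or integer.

t_a=1/2 t_c=9/4 v_peak=7/4 T=13/4

(v_max)²/a_max = (7/4)²/(7/2) = 7/8
77/16 ≥ 7/8 ⇒ cruise phase
t_a = (7/4)/(7/2) = 1/2; v_peak = 7/4
d_cruise = 77/16 − 7/8 = 63/16; t_c = (63/16)/(7/4) = 9/4
T = 2·1/2 + 9/4 = 13/4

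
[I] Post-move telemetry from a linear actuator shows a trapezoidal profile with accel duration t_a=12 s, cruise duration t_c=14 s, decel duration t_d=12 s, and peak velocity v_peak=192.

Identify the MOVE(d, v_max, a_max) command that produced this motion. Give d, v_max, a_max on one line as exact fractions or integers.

d=4992 v_max=192 a_max=16

a_max = 192/12 = 16
d_a = ½·192·12 = 1152; d_c = 192·14 = 2688
d = 2·1152 + 2688 = 4992
t_c = 14 > 0 ⇒ limit active, v_max = 192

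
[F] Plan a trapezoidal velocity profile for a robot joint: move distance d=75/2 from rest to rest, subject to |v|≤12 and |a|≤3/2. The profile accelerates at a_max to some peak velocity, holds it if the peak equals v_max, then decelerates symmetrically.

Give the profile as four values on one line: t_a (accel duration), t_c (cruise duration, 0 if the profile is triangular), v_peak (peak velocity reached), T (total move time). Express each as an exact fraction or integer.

vₘ²/aₘ = 12²/(3/2) = 96
75/2 < 96 ⇒ no cruise
v_peak = √(75/2·3/2) = √(225/4) = 15/2
t_a = (15/2)/(3/2) = 5; t_c = 0
T = 2·5 = 10

t_a=5 t_c=0 v_peak=15/2 T=10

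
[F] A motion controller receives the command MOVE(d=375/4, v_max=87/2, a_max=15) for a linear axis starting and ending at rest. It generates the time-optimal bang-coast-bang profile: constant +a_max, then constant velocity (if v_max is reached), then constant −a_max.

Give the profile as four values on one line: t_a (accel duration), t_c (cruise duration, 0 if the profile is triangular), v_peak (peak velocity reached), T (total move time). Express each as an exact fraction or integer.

t_a=5/2 t_c=0 v_peak=75/2 T=5

v_max²/a_max = (87/2)²/15 = 2523/20
375/4 < 2523/20 so t_c = 0
v_peak = √(375/4·15) = √(5625/4) = 75/2
t_a = (75/2)/15 = 5/2; t_c = 0
T = 2·5/2 = 5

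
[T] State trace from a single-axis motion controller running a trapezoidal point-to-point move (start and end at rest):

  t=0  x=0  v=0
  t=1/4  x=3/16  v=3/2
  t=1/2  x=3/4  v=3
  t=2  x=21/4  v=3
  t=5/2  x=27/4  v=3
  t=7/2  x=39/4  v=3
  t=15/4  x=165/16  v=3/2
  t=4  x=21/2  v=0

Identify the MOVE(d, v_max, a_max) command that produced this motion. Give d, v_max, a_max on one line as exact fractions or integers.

d=21/2 v_max=3 a_max=6

final state: t=4, x=21/2, v=0 → d = 21/2
a_max = (3/2−0)/(1/4−0) = 6
max v = 3 over t∈[1/2,7/2] → v_max = 3
check: 3·(1/2+3) = 21/2 ✓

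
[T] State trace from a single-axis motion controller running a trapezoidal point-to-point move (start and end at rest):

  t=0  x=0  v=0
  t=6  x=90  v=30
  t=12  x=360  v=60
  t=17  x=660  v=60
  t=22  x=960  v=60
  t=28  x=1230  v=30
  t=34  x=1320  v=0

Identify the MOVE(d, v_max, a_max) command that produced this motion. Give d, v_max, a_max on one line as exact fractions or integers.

d=1320 v_max=60 a_max=5

final state: t=34, x=1320, v=0 → d = 1320
a_max = (30−0)/(6−0) = 5
max v = 60 over t∈[12,22] → v_max = 60
check: 60·(12+10) = 1320 ✓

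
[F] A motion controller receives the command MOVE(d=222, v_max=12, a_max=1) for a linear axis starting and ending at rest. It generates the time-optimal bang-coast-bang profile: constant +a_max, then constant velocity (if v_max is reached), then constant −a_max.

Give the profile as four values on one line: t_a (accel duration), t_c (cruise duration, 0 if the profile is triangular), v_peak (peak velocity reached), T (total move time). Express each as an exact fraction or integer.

vₘ²/aₘ = 12²/1 = 144
222 ≥ 144 so v_max reached
t_a = 12/1 = 12; v_peak = 12
d_cruise = 222 − 144 = 78; t_c = 78/12 = 13/2
T = 2·12 + 13/2 = 61/2

t_a=12 t_c=13/2 v_peak=12 T=61/2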